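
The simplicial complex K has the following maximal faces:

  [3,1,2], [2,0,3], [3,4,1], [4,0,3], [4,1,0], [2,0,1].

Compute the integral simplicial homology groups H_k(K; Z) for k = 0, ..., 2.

We work with the vertex ordering 0 < 1 < 2 < 3 < 4. The simplices of K, each written with vertices in increasing order, are:

  0-simplices (5): [0], [1], [2], [3], [4]
  1-simplices (9): [0,1], [0,2], [0,3], [0,4], [1,2], [1,3], [1,4], [2,3], [3,4]
  2-simplices (6): [0,1,2], [0,1,4], [0,2,3], [0,3,4], [1,2,3], [1,3,4]

giving chain groups C_0 ≅ Z^5, C_1 ≅ Z^9, C_2 ≅ Z^6.

∂_1: C_1 → C_0 is given by ∂[p,q] = [q] − [p]. For instance
  ∂[2,3] = [3] − [2].
The 5×9 boundary matrix has rank 4 and Smith normal form diag(1,1,1,1).

Boundary ∂_2: C_2 → C_1 acts by ∂[p,q,r] = [q,r] − [p,r] + [p,q]. For instance
  ∂[1,2,3] = [2,3] − [1,3] + [1,2],
  ∂[0,3,4] = [3,4] − [0,4] + [0,3].
The 9×6 boundary matrix has rank 5 and Smith normal form diag(1,1,1,1,1).

Now H_k = ker ∂_k / im ∂_{k+1}, so:

  H_0: rank C_0 − rank ∂_1 = 5 − 4 = 1, and the invariant factors of ∂_1 are all 1, so H_0 ≅ Z.
  H_1: rank ker ∂_1 − rank ∂_2 = (9 − 4) − 5 = 0, and the invariant factors of ∂_2 are all 1, so H_1 ≅ 0.
  H_2: rank ker ∂_2 − rank ∂_3 = (6 − 5) − 0 = 1, and there is no ∂_3, so H_2 ≅ Z.

As a check, the Euler characteristic is 5 − 9 + 6 = 2, which agrees with 1 − 0 + 1 = 2.
(K is a triangulation of the 2-sphere S^2.)

H_0 = Z,  H_1 = 0,  H_2 = Z.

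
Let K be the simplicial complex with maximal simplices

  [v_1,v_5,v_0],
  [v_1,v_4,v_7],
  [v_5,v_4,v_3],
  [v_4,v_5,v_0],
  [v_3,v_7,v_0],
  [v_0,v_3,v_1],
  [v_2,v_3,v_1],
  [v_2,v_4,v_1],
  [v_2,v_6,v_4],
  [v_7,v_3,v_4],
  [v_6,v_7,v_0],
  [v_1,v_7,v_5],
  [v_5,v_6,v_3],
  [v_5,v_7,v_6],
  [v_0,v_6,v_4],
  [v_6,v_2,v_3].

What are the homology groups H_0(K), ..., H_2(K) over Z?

H_0 = Z,  H_1 = Z^2,  H_2 = Z.

We work with the vertex ordering v_0 < v_1 < v_2 < v_3 < v_4 < v_5 < v_6 < v_7. The simplices of K, each written with vertices in increasing order, are:

  0-simplices (8): [v_0], [v_1], [v_2], [v_3], [v_4], [v_5], [v_6], [v_7]
  1-simplices (24): (24 of them)
  2-simplices (16): (16 of them)

Hence C_0 ≅ Z^8, C_1 ≅ Z^24, C_2 ≅ Z^16.

Boundary ∂_1: C_1 → C_0 sends each edge [p,q] (with p < q) to q − p. For instance
  ∂[v_1,v_5] = [v_5] − [v_1].
The 8×24 boundary matrix has rank 7 and Smith normal form diag(1,1,1,1,1,1,1).

The boundary map ∂_2: C_2 → C_1 acts by ∂[p,q,r] = [q,r] − [p,r] + [p,q]. For instance
  ∂[v_3,v_4,v_5] = [v_4,v_5] − [v_3,v_5] + [v_3,v_4],
  ∂[v_0,v_1,v_3] = [v_1,v_3] − [v_0,v_3] + [v_0,v_1].
The 24×16 boundary matrix has rank 15 and Smith normal form diag(1,1,1,1,1,1,1,1,1,1,1,1,1,1,1).

Reading off H_k = ker ∂_k / im ∂_{k+1}:

  H_0: rank C_0 − rank ∂_1 = 8 − 7 = 1, and the invariant factors of ∂_1 are all 1, so H_0 = Z.
  H_1: rank ker ∂_1 − rank ∂_2 = (24 − 7) − 15 = 2, and the invariant factors of ∂_2 are all 1, so H_1 = Z^2.
  H_2: rank ker ∂_2 − rank ∂_3 = (16 − 15) − 0 = 1, and there is no ∂_3, so H_2 = Z.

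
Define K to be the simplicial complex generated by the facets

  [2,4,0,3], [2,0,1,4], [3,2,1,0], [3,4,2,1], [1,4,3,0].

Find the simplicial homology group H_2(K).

K has 5 vertices, 10 edges, 10 triangles, 5 3-simplices.
rank ∂_2 = 6, rank ∂_3 = 4 ⇒ b_2 = 10 − 6 − 4 = 0; all invariant factors of ∂_3 are 1 so no torsion. So H_2 ≅ 0.

H_2 = 0.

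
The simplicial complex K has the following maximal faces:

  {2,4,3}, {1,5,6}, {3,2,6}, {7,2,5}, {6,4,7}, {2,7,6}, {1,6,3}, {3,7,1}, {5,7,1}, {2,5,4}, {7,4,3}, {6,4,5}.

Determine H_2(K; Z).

Fix the vertex order 1 < 2 < 3 < 4 < 5 < 6 < 7 and write every simplex with vertices in increasing order. Then dim K = 2 and the simplices of K are:

  0-simplices (7): [1], [2], [3], [4], [5], [6], [7]
  1-simplices (18): [1,3], [1,5], [1,6], [1,7], [2,3], [2,4], [2,5], [2,6], [2,7], [3,4], [3,6], [3,7], [4,5], [4,6], [4,7], [5,6], [5,7], [6,7]
  2-simplices (12): [1,3,6], [1,3,7], [1,5,6], [1,5,7], [2,3,4], [2,3,6], [2,4,5], [2,5,7], [2,6,7], [3,4,7], [4,5,6], [4,6,7]

so the chain groups are C_0 ≅ Z^7, C_1 ≅ Z^18, C_2 ≅ Z^12.

∂_1: C_1 → C_0 is given by ∂[p,q] = [q] − [p]. For instance
  ∂[3,6] = [6] − [3].
The resulting 7×18 matrix has rank 6, and its Smith normal form has invariant factors (1,1,1,1,1,1).

The boundary map ∂_2: C_2 → C_1 maps a triangle to the signed sum of its edges. For instance
  ∂[4,5,6] = [5,6] − [4,6] + [4,5],
  ∂[1,3,6] = [3,6] − [1,6] + [1,3].
The 18×12 boundary matrix has rank 12 and Smith normal form diag(1,1,1,1,1,1,1,1,1,1,1,2).

Computing H_k = (kernel of ∂_k) / (image of ∂_{k+1}):

  H_2: rank ker ∂_2 − rank ∂_3 = (12 − 12) − 0 = 0, and there is no ∂_3, so H_2 ≅ 0.

(K is a triangulation of the real projective plane RP^2.)

H_2 ≅ 0.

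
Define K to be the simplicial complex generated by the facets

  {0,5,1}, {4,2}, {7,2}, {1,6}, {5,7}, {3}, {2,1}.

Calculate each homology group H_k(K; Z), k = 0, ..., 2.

Take the total order 0 < 1 < 2 < 3 < 4 < 5 < 6 < 7 on the vertex set. Then K (dimension 2) consists of the simplices:

  0-simplices (8): [0], [1], [2], [3], [4], [5], [6], [7]
  1-simplices (8): [0,1], [0,5], [1,2], [1,5], [1,6], [2,4], [2,7], [5,7]
  2-simplices (1): [0,1,5]

so the chain groups are C_0 ≅ Z^8, C_1 ≅ Z^8, C_2 ≅ Z^1.

∂_1: C_1 → C_0 is given by ∂[p,q] = [q] − [p]. For instance
  ∂[0,5] = [5] − [0].
This gives a 8×8 integer matrix of rank 6; reducing to Smith normal form yields diagonal entries (1,1,1,1,1,1).

∂_2: C_2 → C_1 acts by ∂[p,q,r] = [q,r] − [p,r] + [p,q]. For instance
  ∂[0,1,5] = [1,5] − [0,5] + [0,1].
This gives a 8×1 integer matrix of rank 1; reducing to Smith normal form yields diagonal entries (1).

Computing H_k = (kernel of ∂_k) / (image of ∂_{k+1}):

  H_0: rank C_0 − rank ∂_1 = 8 − 6 = 2, and the invariant factors of ∂_1 are all 1, so H_0 ≅ Z^2.
  H_1: rank ker ∂_1 − rank ∂_2 = (8 − 6) − 1 = 1, and the invariant factors of ∂_2 are all 1, so H_1 ≅ Z.
  H_2: rank ker ∂_2 − rank ∂_3 = (1 − 1) − 0 = 0, and there is no ∂_3, so H_2 ≅ 0.

As a check, the Euler characteristic is 8 − 8 + 1 = 1, which agrees with 2 − 1 + 0 = 1.

H_0 ≅ Z^2,  H_1 ≅ Z,  H_2 = 0.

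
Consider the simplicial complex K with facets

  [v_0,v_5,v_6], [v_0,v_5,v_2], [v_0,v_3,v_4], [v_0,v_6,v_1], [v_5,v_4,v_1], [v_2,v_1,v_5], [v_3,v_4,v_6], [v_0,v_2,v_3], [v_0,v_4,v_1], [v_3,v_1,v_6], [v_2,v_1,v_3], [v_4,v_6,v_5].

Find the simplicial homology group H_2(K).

K has 7 vertices, 18 edges, 12 triangles.
rank ∂_2 = 12, rank ∂_3 = 0 ⇒ b_2 = 12 − 12 − 0 = 0. So H_2 = 0.

H_2 ≅ 0.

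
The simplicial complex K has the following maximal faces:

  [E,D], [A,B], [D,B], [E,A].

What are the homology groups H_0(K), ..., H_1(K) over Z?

Fix the vertex order A < B < D < E and write every simplex with vertices in increasing order. Then dim K = 1 and the simplices of K are:

  0-simplices (4): A, B, D, E
  1-simplices (4): AB, AE, BD, DE

so the chain groups are C_0 ≅ Z^4, C_1 ≅ Z^4.

∂_1: C_1 → C_0 is given by ∂[p,q] = [q] − [p].
As a 4×4 matrix over Z this has rank 3, with invariant factors (1,1,1).

Now H_k = ker ∂_k / im ∂_{k+1}, so:

  H_0: rank C_0 − rank ∂_1 = 4 − 3 = 1, and the invariant factors of ∂_1 are all 1, so H_0 = Z.
  H_1: rank ker ∂_1 − rank ∂_2 = (4 − 3) − 0 = 1, and there is no ∂_2, so H_1 = Z.

As a check, the Euler characteristic is 4 − 4 = 0, which agrees with 1 − 1 = 0.

H_0 ≅ Z,  H_1 ≅ Z.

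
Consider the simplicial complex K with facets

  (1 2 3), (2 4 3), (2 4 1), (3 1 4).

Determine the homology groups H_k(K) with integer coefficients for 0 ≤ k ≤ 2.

H_0 ≅ Z,  H_1 = 0,  H_2 ≅ Z.

K has 4 vertices, 6 edges, 4 triangles.
rank ∂_0 = 0, rank ∂_1 = 3 ⇒ b_0 = 4 − 0 − 3 = 1; all invariant factors of ∂_1 are 1 so no torsion. So H_0 = Z.
rank ∂_1 = 3, rank ∂_2 = 3 ⇒ b_1 = 6 − 3 − 3 = 0; all invariant factors of ∂_2 are 1 so no torsion. So H_1 = 0.
rank ∂_2 = 3, rank ∂_3 = 0 ⇒ b_2 = 4 − 3 − 0 = 1. So H_2 = Z.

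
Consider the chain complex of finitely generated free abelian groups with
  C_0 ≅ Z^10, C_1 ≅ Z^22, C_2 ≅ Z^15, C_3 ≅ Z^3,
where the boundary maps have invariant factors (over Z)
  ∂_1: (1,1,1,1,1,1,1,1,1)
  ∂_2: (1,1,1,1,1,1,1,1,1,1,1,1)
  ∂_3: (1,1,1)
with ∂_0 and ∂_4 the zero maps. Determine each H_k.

H_0 = Z,  H_1 = Z,  H_2 = 0,  H_3 = 0.

H_0: b_0 = 10 − 0 − 9 = 1; torsion from ∂_1 factors > 1: none. So H_0 = Z.
H_1: b_1 = 22 − 9 − 12 = 1; torsion from ∂_2 factors > 1: none. So H_1 = Z.
H_2: b_2 = 15 − 12 − 3 = 0; torsion from ∂_3 factors > 1: none. So H_2 = 0.
H_3: b_3 = 3 − 3 − 0 = 0; torsion from ∂_4 factors > 1: none. So H_3 = 0.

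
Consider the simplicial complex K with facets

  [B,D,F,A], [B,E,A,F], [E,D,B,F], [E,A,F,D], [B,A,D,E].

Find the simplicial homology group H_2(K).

H_2 ≅ 0.

Fix the vertex order A < B < D < E < F and write every simplex with vertices in increasing order. Then dim K = 3 and the simplices of K are:

  0-simplices (5): A, B, D, E, F
  1-simplices (10): AB, AD, AE, AF, BD, BE, BF, DE, DF, EF
  2-simplices (10): ABD, ABE, ABF, ADE, ADF, AEF, BDE, BDF, BEF, DEF
  3-simplices (5): ABDE, ABDF, ABEF, ADEF, BDEF

giving chain groups C_0 ≅ Z^5, C_1 ≅ Z^10, C_2 ≅ Z^10, C_3 ≅ Z^5.

Boundary ∂_1: C_1 → C_0 sends each edge [p,q] (with p < q) to q − p.
This gives a 5×10 integer matrix of rank 4; reducing to Smith normal form yields diagonal entries (1,1,1,1).

The boundary map ∂_2: C_2 → C_1 maps a triangle to the signed sum of its edges. For instance
  ∂ABE = BE − AE + AB,
  ∂BEF = EF − BF + BE.
The resulting 10×10 matrix has rank 6, and its Smith normal form has invariant factors (1,1,1,1,1,1).

The boundary map ∂_3: C_3 → C_2 sends each 3-simplex σ to the alternating sum Σ_i (−1)^i (σ with its i-th vertex removed). For instance
  ∂ABDE = BDE − ADE + ABE − ABD,
  ∂BDEF = DEF − BEF + BDF − BDE.
As a 10×5 matrix over Z this has rank 4, with invariant factors (1,1,1,1).

Reading off H_k = ker ∂_k / im ∂_{k+1}:

  H_2: rank ker ∂_2 − rank ∂_3 = (10 − 6) − 4 = 0, and the invariant factors of ∂_3 are all 1, so H_2 = 0.

(K is a triangulation of the 3-sphere S^3.)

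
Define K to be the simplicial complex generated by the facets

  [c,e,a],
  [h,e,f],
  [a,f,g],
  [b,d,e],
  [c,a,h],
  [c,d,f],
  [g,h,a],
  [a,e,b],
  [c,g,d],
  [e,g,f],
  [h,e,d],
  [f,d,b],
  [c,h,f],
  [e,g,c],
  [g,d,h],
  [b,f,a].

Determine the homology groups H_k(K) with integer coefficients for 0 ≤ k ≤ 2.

H_0 ≅ Z,  H_1 ≅ Z^2,  H_2 ≅ Z.

Fix the vertex order a < b < c < d < e < f < g < h and write every simplex with vertices in increasing order. Then dim K = 2 and the simplices of K are:

  0-simplices (8): a, b, c, d, e, f, g, h
  1-simplices (24): ab, ac, ae, af, ag, ah, bd, be, bf, cd, ce, cf, cg, ch, de, df, dg, dh, ef, eg, eh, fg, fh, gh
  2-simplices (16): abe, abf, ace, ach, afg, agh, bde, bdf, cdf, cdg, ceg, cfh, deh, dgh, efg, efh

so the chain groups are C_0 ≅ Z^8, C_1 ≅ Z^24, C_2 ≅ Z^16.

∂_1: C_1 → C_0 is given by ∂[p,q] = [q] − [p].
As a 8×24 matrix over Z this has rank 7, with invariant factors (1,1,1,1,1,1,1).

Boundary ∂_2: C_2 → C_1 sends each 2-simplex [p,q,r] to [q,r] − [p,r] + [p,q]. For instance
  ∂ach = ch − ah + ac,
  ∂cfh = fh − ch + cf.
As a 24×16 matrix over Z this has rank 15, with invariant factors (1,1,1,1,1,1,1,1,1,1,1,1,1,1,1).

Reading off H_k = ker ∂_k / im ∂_{k+1}:

  H_0: rank C_0 − rank ∂_1 = 8 − 7 = 1, and the invariant factors of ∂_1 are all 1, so H_0 = Z.
  H_1: rank ker ∂_1 − rank ∂_2 = (24 − 7) − 15 = 2, and the invariant factors of ∂_2 are all 1, so H_1 = Z^2.
  H_2: rank ker ∂_2 − rank ∂_3 = (16 − 15) − 0 = 1, and there is no ∂_3, so H_2 = Z.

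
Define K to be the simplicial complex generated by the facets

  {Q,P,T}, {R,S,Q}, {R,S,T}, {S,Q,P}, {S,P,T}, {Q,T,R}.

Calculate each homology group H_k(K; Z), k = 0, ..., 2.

We work with the vertex ordering P < Q < R < S < T. The simplices of K, each written with vertices in increasing order, are:

  0-simplices (5): P, Q, R, S, T
  1-simplices (9): PQ, PS, PT, QR, QS, QT, RS, RT, ST
  2-simplices (6): PQS, PQT, PST, QRS, QRT, RST

giving chain groups C_0 ≅ Z^5, C_1 ≅ Z^9, C_2 ≅ Z^6.

Boundary ∂_1: C_1 → C_0 is given by ∂[p,q] = [q] − [p]. For instance
  ∂PT = T − P.
This gives a 5×9 integer matrix of rank 4; reducing to Smith normal form yields diagonal entries (1,1,1,1).

∂_2: C_2 → C_1 maps a triangle to the signed sum of its edges. For instance
  ∂QRT = RT − QT + QR,
  ∂PQS = QS − PS + PQ.
This gives a 9×6 integer matrix of rank 5; reducing to Smith normal form yields diagonal entries (1,1,1,1,1).

Now H_k = ker ∂_k / im ∂_{k+1}, so:

  H_0: rank C_0 − rank ∂_1 = 5 − 4 = 1, and the invariant factors of ∂_1 are all 1, so H_0 = Z.
  H_1: rank ker ∂_1 − rank ∂_2 = (9 − 4) − 5 = 0, and the invariant factors of ∂_2 are all 1, so H_1 = 0.
  H_2: rank ker ∂_2 − rank ∂_3 = (6 − 5) − 0 = 1, and there is no ∂_3, so H_2 = Z.

As a check, the Euler characteristic is 5 − 9 + 6 = 2, which agrees with 1 − 0 + 1 = 2.

H_0 ≅ Z,  H_1 = 0,  H_2 ≅ Z.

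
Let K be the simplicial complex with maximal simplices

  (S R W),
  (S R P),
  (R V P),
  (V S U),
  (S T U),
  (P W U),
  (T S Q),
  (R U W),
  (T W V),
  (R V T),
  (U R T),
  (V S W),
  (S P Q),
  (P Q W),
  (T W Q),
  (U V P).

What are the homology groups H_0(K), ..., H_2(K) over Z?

K has 8 vertices, 24 edges, 16 triangles.
rank ∂_0 = 0, rank ∂_1 = 7 ⇒ b_0 = 8 − 0 − 7 = 1; all invariant factors of ∂_1 are 1 so no torsion. So H_0 ≅ Z.
rank ∂_1 = 7, rank ∂_2 = 15 ⇒ b_1 = 24 − 7 − 15 = 2; all invariant factors of ∂_2 are 1 so no torsion. So H_1 ≅ Z^2.
rank ∂_2 = 15, rank ∂_3 = 0 ⇒ b_2 = 16 − 15 − 0 = 1. So H_2 ≅ Z.

H_0 ≅ Z,  H_1 ≅ Z^2,  H_2 ≅ Z.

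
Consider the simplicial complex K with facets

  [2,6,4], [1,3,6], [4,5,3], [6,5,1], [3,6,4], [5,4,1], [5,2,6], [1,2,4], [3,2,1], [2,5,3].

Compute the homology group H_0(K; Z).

Take the total order 1 < 2 < 3 < 4 < 5 < 6 on the vertex set. Then K (dimension 2) consists of the simplices:

  0-simplices (6): [1], [2], [3], [4], [5], [6]
  1-simplices (15): [1,2], [1,3], [1,4], [1,5], [1,6], [2,3], [2,4], [2,5], [2,6], [3,4], [3,5], [3,6], [4,5], [4,6], [5,6]
  2-simplices (10): [1,2,3], [1,2,4], [1,3,6], [1,4,5], [1,5,6], [2,3,5], [2,4,6], [2,5,6], [3,4,5], [3,4,6]

giving chain groups C_0 ≅ Z^6, C_1 ≅ Z^15, C_2 ≅ Z^10.

The boundary map ∂_1: C_1 → C_0 is given by ∂[p,q] = [q] − [p].
The 6×15 boundary matrix has rank 5 and Smith normal form diag(1,1,1,1,1).

The boundary map ∂_2: C_2 → C_1 maps a triangle to the signed sum of its edges. For instance
  ∂[3,4,5] = [4,5] − [3,5] + [3,4],
  ∂[1,5,6] = [5,6] − [1,6] + [1,5].
This gives a 15×10 integer matrix of rank 10; reducing to Smith normal form yields diagonal entries (1,1,1,1,1,1,1,1,1,2).

Now H_k = ker ∂_k / im ∂_{k+1}, so:

  H_0: rank C_0 − rank ∂_1 = 6 − 5 = 1, and the invariant factors of ∂_1 are all 1, so H_0 = Z.

H_0 = Z.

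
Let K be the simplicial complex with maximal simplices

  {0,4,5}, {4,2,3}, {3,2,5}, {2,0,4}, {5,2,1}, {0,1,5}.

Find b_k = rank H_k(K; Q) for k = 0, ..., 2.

Fix the vertex order 0 < 1 < 2 < 3 < 4 < 5 and write every simplex with vertices in increasing order. Then dim K = 2 and the simplices of K are:

  0-simplices (6): [0], [1], [2], [3], [4], [5]
  1-simplices (12): [0,1], [0,2], [0,4], [0,5], [1,2], [1,5], [2,3], [2,4], [2,5], [3,4], [3,5], [4,5]
  2-simplices (6): [0,1,5], [0,2,4], [0,4,5], [1,2,5], [2,3,4], [2,3,5]

so the chain groups are C_0 ≅ Z^6, C_1 ≅ Z^12, C_2 ≅ Z^6.

Boundary ∂_1: C_1 → C_0 maps an edge to its endpoints' difference, ∂[p,q] = q − p. For instance
  ∂[4,5] = [5] − [4].
This gives a 6×12 integer matrix of rank 5; reducing to Smith normal form yields diagonal entries (1,1,1,1,1).

The boundary map ∂_2: C_2 → C_1 sends each 2-simplex [p,q,r] to [q,r] − [p,r] + [p,q]. For instance
  ∂[2,3,5] = [3,5] − [2,5] + [2,3],
  ∂[2,3,4] = [3,4] − [2,4] + [2,3].
This gives a 12×6 integer matrix of rank 6; reducing to Smith normal form yields diagonal entries (1,1,1,1,1,1).

Reading off H_k = ker ∂_k / im ∂_{k+1}:

  H_0: rank C_0 − rank ∂_1 = 6 − 5 = 1, and the invariant factors of ∂_1 are all 1, so H_0 = Z.
  H_1: rank ker ∂_1 − rank ∂_2 = (12 − 5) − 6 = 1, and the invariant factors of ∂_2 are all 1, so H_1 = Z.
  H_2: rank ker ∂_2 − rank ∂_3 = (6 − 6) − 0 = 0, and there is no ∂_3, so H_2 = 0.

Hence the Betti numbers are b_0 = 1, b_1 = 1, b_2 = 0.

b_0 = 1, b_1 = 1, b_2 = 0.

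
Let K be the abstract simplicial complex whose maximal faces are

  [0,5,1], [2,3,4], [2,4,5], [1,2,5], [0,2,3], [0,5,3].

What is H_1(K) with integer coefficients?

H_1 ≅ Z.

Fix the vertex order 0 < 1 < 2 < 3 < 4 < 5 and write every simplex with vertices in increasing order. Then dim K = 2 and the simplices of K are:

  0-simplices (6): [0], [1], [2], [3], [4], [5]
  1-simplices (12): [0,1], [0,2], [0,3], [0,5], [1,2], [1,5], [2,3], [2,4], [2,5], [3,4], [3,5], [4,5]
  2-simplices (6): [0,1,5], [0,2,3], [0,3,5], [1,2,5], [2,3,4], [2,4,5]

so the chain groups are C_0 ≅ Z^6, C_1 ≅ Z^12, C_2 ≅ Z^6.

∂_1: C_1 → C_0 maps an edge to its endpoints' difference, ∂[p,q] = q − p. For instance
  ∂[0,2] = [2] − [0].
As a 6×12 matrix over Z this has rank 5, with invariant factors (1,1,1,1,1).

The boundary map ∂_2: C_2 → C_1 maps a triangle to the signed sum of its edges. For instance
  ∂[0,1,5] = [1,5] − [0,5] + [0,1],
  ∂[0,2,3] = [2,3] − [0,3] + [0,2].
The resulting 12×6 matrix has rank 6, and its Smith normal form has invariant factors (1,1,1,1,1,1).

Computing H_k = (kernel of ∂_k) / (image of ∂_{k+1}):

  H_1: rank ker ∂_1 − rank ∂_2 = (12 − 5) − 6 = 1, and the invariant factors of ∂_2 are all 1, so H_1 = Z.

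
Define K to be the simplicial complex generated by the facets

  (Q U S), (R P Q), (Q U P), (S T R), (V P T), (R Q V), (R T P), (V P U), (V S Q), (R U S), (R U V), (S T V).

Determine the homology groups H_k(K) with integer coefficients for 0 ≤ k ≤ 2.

Order the vertices as P < Q < R < S < T < U < V. Listing each simplex with vertices in this order, K has dimension 2 with simplices:

  0-simplices (7): P, Q, R, S, T, U, V
  1-simplices (18): PQ, PR, PT, PU, PV, QR, QS, QU, QV, RS, RT, RU, RV, ST, SU, SV, TV, UV
  2-simplices (12): PQR, PQU, PRT, PTV, PUV, QRV, QSU, QSV, RST, RSU, RUV, STV

so the chain groups are C_0 ≅ Z^7, C_1 ≅ Z^18, C_2 ≅ Z^12.

Boundary ∂_1: C_1 → C_0 is given by ∂[p,q] = [q] − [p]. For instance
  ∂PQ = Q − P.
This gives a 7×18 integer matrix of rank 6; reducing to Smith normal form yields diagonal entries (1,1,1,1,1,1).

∂_2: C_2 → C_1 sends each 2-simplex [p,q,r] to [q,r] − [p,r] + [p,q]. For instance
  ∂PQR = QR − PR + PQ,
  ∂PRT = RT − PT + PR.
As a 18×12 matrix over Z this has rank 12, with invariant factors (1,1,1,1,1,1,1,1,1,1,1,2).

Computing H_k = (kernel of ∂_k) / (image of ∂_{k+1}):

  H_0: rank C_0 − rank ∂_1 = 7 − 6 = 1, and the invariant factors of ∂_1 are all 1, so H_0 ≅ Z.
  H_1: rank ker ∂_1 − rank ∂_2 = (18 − 6) − 12 = 0, and ∂_2 has invariant factor 2 > 1, so H_1 ≅ Z/2.
  H_2: rank ker ∂_2 − rank ∂_3 = (12 − 12) − 0 = 0, and there is no ∂_3, so H_2 ≅ 0.

As a check, the Euler characteristic is 7 − 18 + 12 = 1, which agrees with 1 − 0 + 0 = 1.
(K is a triangulation of the real projective plane RP^2.)

H_0 ≅ Z,  H_1 ≅ Z/2,  H_2 = 0.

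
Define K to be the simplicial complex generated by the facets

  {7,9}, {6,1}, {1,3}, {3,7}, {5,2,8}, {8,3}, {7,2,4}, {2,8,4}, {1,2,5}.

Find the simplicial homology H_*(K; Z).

H_0 = Z,  H_1 = Z^2,  H_2 = 0.

Take the total order 1 < 2 < 3 < 4 < 5 < 6 < 7 < 8 < 9 on the vertex set. Then K (dimension 2) consists of the simplices:

  0-simplices (9): [1], [2], [3], [4], [5], [6], [7], [8], [9]
  1-simplices (14): [1,2], [1,3], [1,5], [1,6], [2,4], [2,5], [2,7], [2,8], [3,7], [3,8], [4,7], [4,8], [5,8], [7,9]
  2-simplices (4): [1,2,5], [2,4,7], [2,4,8], [2,5,8]

so the chain groups are C_0 ≅ Z^9, C_1 ≅ Z^14, C_2 ≅ Z^4.

∂_1: C_1 → C_0 maps an edge to its endpoints' difference, ∂[p,q] = q − p.
As a 9×14 matrix over Z this has rank 8, with invariant factors (1,1,1,1,1,1,1,1).

∂_2: C_2 → C_1 sends each 2-simplex [p,q,r] to [q,r] − [p,r] + [p,q]. For instance
  ∂[2,4,8] = [4,8] − [2,8] + [2,4],
  ∂[1,2,5] = [2,5] − [1,5] + [1,2].
The resulting 14×4 matrix has rank 4, and its Smith normal form has invariant factors (1,1,1,1).

Reading off H_k = ker ∂_k / im ∂_{k+1}:

  H_0: rank C_0 − rank ∂_1 = 9 − 8 = 1, and the invariant factors of ∂_1 are all 1, so H_0 ≅ Z.
  H_1: rank ker ∂_1 − rank ∂_2 = (14 − 8) − 4 = 2, and the invariant factors of ∂_2 are all 1, so H_1 ≅ Z^2.
  H_2: rank ker ∂_2 − rank ∂_3 = (4 − 4) − 0 = 0, and there is no ∂_3, so H_2 ≅ 0.

As a check, the Euler characteristic is 9 − 14 + 4 = -1, which agrees with 1 − 2 + 0 = -1.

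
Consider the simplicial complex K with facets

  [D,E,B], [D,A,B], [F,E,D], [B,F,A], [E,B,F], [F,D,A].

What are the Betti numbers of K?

b_0 = 1, b_1 = 0, b_2 = 1.

Take the total order A < B < D < E < F on the vertex set. Then K (dimension 2) consists of the simplices:

  0-simplices (5): A, B, D, E, F
  1-simplices (9): AB, AD, AF, BD, BE, BF, DE, DF, EF
  2-simplices (6): ABD, ABF, ADF, BDE, BEF, DEF

so the chain groups are C_0 ≅ Z^5, C_1 ≅ Z^9, C_2 ≅ Z^6.

The boundary map ∂_1: C_1 → C_0 is given by ∂[p,q] = [q] − [p].
This gives a 5×9 integer matrix of rank 4; reducing to Smith normal form yields diagonal entries (1,1,1,1).

The boundary map ∂_2: C_2 → C_1 maps a triangle to the signed sum of its edges. For instance
  ∂BDE = DE − BE + BD,
  ∂ABF = BF − AF + AB.
The resulting 9×6 matrix has rank 5, and its Smith normal form has invariant factors (1,1,1,1,1).

Reading off H_k = ker ∂_k / im ∂_{k+1}:

  H_0: rank C_0 − rank ∂_1 = 5 − 4 = 1, and the invariant factors of ∂_1 are all 1, so H_0 ≅ Z.
  H_1: rank ker ∂_1 − rank ∂_2 = (9 − 4) − 5 = 0, and the invariant factors of ∂_2 are all 1, so H_1 ≅ 0.
  H_2: rank ker ∂_2 − rank ∂_3 = (6 − 5) − 0 = 1, and there is no ∂_3, so H_2 ≅ Z.

As a check, the Euler characteristic is 5 − 9 + 6 = 2, which agrees with 1 − 0 + 1 = 2.

Hence the Betti numbers are b_0 = 1, b_1 = 0, b_2 = 1.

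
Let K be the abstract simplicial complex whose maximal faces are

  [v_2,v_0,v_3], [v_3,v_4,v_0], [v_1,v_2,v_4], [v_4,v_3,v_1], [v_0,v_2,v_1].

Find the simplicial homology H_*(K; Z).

Order the vertices as v_0 < v_1 < v_2 < v_3 < v_4. Listing each simplex with vertices in this order, K has dimension 2 with simplices:

  0-simplices (5): [v_0], [v_1], [v_2], [v_3], [v_4]
  1-simplices (10): [v_0,v_1], [v_0,v_2], [v_0,v_3], [v_0,v_4], [v_1,v_2], [v_1,v_3], [v_1,v_4], [v_2,v_3], [v_2,v_4], [v_3,v_4]
  2-simplices (5): [v_0,v_1,v_2], [v_0,v_2,v_3], [v_0,v_3,v_4], [v_1,v_2,v_4], [v_1,v_3,v_4]

giving chain groups C_0 ≅ Z^5, C_1 ≅ Z^10, C_2 ≅ Z^5.

The boundary map ∂_1: C_1 → C_0 sends each edge [p,q] (with p < q) to q − p. For instance
  ∂[v_1,v_4] = [v_4] − [v_1].
This gives a 5×10 integer matrix of rank 4; reducing to Smith normal form yields diagonal entries (1,1,1,1).

The boundary map ∂_2: C_2 → C_1 sends each 2-simplex [p,q,r] to [q,r] − [p,r] + [p,q]. For instance
  ∂[v_0,v_2,v_3] = [v_2,v_3] − [v_0,v_3] + [v_0,v_2],
  ∂[v_1,v_3,v_4] = [v_3,v_4] − [v_1,v_4] + [v_1,v_3].
The resulting 10×5 matrix has rank 5, and its Smith normal form has invariant factors (1,1,1,1,1).

From H_k ≅ ker(∂_k) / im(∂_{k+1}) we obtain:

  H_0: rank C_0 − rank ∂_1 = 5 − 4 = 1, and the invariant factors of ∂_1 are all 1, so H_0 ≅ Z.
  H_1: rank ker ∂_1 − rank ∂_2 = (10 − 4) − 5 = 1, and the invariant factors of ∂_2 are all 1, so H_1 ≅ Z.
  H_2: rank ker ∂_2 − rank ∂_3 = (5 − 5) − 0 = 0, and there is no ∂_3, so H_2 ≅ 0.

H_0 ≅ Z,  H_1 ≅ Z,  H_2 = 0.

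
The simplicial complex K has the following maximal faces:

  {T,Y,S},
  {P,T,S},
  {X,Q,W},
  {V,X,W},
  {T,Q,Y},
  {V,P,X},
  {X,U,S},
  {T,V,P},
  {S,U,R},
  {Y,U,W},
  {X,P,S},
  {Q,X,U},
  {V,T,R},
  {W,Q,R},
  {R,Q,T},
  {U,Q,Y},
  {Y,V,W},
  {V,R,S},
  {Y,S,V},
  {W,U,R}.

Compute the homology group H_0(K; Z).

H_0 = Z.

We work with the vertex ordering P < Q < R < S < T < U < V < W < X < Y. The simplices of K, each written with vertices in increasing order, are:

  0-simplices (10): P, Q, R, S, T, U, V, W, X, Y
  1-simplices (30): PS, PT, PV, PX, QR, QT, QU, QW, QX, QY, RS, RT, RU, RV, RW, ST, SU, SV, SX, SY, TV, TY, UW, UX, UY, VW, VX, VY, WX, WY
  2-simplices (20): PST, PSX, PTV, PVX, QRT, QRW, QTY, QUX, QUY, QWX, RSU, RSV, RTV, RUW, STY, SUX, SVY, UWY, VWX, VWY

giving chain groups C_0 ≅ Z^10, C_1 ≅ Z^30, C_2 ≅ Z^20.

∂_1: C_1 → C_0 is given by ∂[p,q] = [q] − [p].
This gives a 10×30 integer matrix of rank 9; reducing to Smith normal form yields diagonal entries (1,1,1,1,1,1,1,1,1).

The boundary map ∂_2: C_2 → C_1 maps a triangle to the signed sum of its edges. For instance
  ∂QRT = RT − QT + QR,
  ∂PST = ST − PT + PS.
The 30×20 boundary matrix has rank 20 and Smith normal form diag(1,1,1,1,1,1,1,1,1,1,1,1,1,1,1,1,1,1,1,2).

Now H_k = ker ∂_k / im ∂_{k+1}, so:

  H_0: rank C_0 − rank ∂_1 = 10 − 9 = 1, and the invariant factors of ∂_1 are all 1, so H_0 ≅ Z.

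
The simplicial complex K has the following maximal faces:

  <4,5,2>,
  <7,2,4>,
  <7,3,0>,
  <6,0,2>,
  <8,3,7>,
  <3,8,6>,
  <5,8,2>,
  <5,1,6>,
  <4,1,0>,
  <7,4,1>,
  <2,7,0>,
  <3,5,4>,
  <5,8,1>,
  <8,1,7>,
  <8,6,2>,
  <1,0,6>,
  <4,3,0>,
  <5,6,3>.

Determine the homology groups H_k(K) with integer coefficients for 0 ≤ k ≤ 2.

We work with the vertex ordering 0 < 1 < 2 < 3 < 4 < 5 < 6 < 7 < 8. The simplices of K, each written with vertices in increasing order, are:

  0-simplices (9): [0], [1], [2], [3], [4], [5], [6], [7], [8]
  1-simplices (27): (27 of them)
  2-simplices (18): [0,1,4], [0,1,6], [0,2,6], [0,2,7], [0,3,4], [0,3,7], [1,4,7], [1,5,6], [1,5,8], [1,7,8], [2,4,5], [2,4,7], [2,5,8], [2,6,8], [3,4,5], [3,5,6], [3,6,8], [3,7,8]

giving chain groups C_0 ≅ Z^9, C_1 ≅ Z^27, C_2 ≅ Z^18.

Boundary ∂_1: C_1 → C_0 maps an edge to its endpoints' difference, ∂[p,q] = q − p. For instance
  ∂[1,7] = [7] − [1].
This gives a 9×27 integer matrix of rank 8; reducing to Smith normal form yields diagonal entries (1,1,1,1,1,1,1,1).

Boundary ∂_2: C_2 → C_1 acts by ∂[p,q,r] = [q,r] − [p,r] + [p,q]. For instance
  ∂[2,6,8] = [6,8] − [2,8] + [2,6],
  ∂[1,4,7] = [4,7] − [1,7] + [1,4].
This gives a 27×18 integer matrix of rank 18; reducing to Smith normal form yields diagonal entries (1,1,1,1,1,1,1,1,1,1,1,1,1,1,1,1,1,2).

Reading off H_k = ker ∂_k / im ∂_{k+1}:

  H_0: rank C_0 − rank ∂_1 = 9 − 8 = 1, and the invariant factors of ∂_1 are all 1, so H_0 = Z.
  H_1: rank ker ∂_1 − rank ∂_2 = (27 − 8) − 18 = 1, and ∂_2 has invariant factor 2 > 1, so H_1 = Z × Z/2.
  H_2: rank ker ∂_2 − rank ∂_3 = (18 − 18) − 0 = 0, and there is no ∂_3, so H_2 = 0.

H_0 ≅ Z,  H_1 ≅ Z × Z/2,  H_2 = 0.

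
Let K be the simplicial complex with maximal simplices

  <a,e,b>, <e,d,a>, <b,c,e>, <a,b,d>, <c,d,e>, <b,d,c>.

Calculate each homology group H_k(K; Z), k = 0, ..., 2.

Order the vertices as a < b < c < d < e. Listing each simplex with vertices in this order, K has dimension 2 with simplices:

  0-simplices (5): a, b, c, d, e
  1-simplices (9): ab, ad, ae, bc, bd, be, cd, ce, de
  2-simplices (6): abd, abe, ade, bcd, bce, cde

so the chain groups are C_0 ≅ Z^5, C_1 ≅ Z^9, C_2 ≅ Z^6.

Boundary ∂_1: C_1 → C_0 maps an edge to its endpoints' difference, ∂[p,q] = q − p. For instance
  ∂ab = b − a.
As a 5×9 matrix over Z this has rank 4, with invariant factors (1,1,1,1).

The boundary map ∂_2: C_2 → C_1 sends each 2-simplex [p,q,r] to [q,r] − [p,r] + [p,q]. For instance
  ∂abe = be − ae + ab,
  ∂bce = ce − be + bc.
The 9×6 boundary matrix has rank 5 and Smith normal form diag(1,1,1,1,1).

Reading off H_k = ker ∂_k / im ∂_{k+1}:

  H_0: rank C_0 − rank ∂_1 = 5 − 4 = 1, and the invariant factors of ∂_1 are all 1, so H_0 ≅ Z.
  H_1: rank ker ∂_1 − rank ∂_2 = (9 − 4) − 5 = 0, and the invariant factors of ∂_2 are all 1, so H_1 ≅ 0.
  H_2: rank ker ∂_2 − rank ∂_3 = (6 − 5) − 0 = 1, and there is no ∂_3, so H_2 ≅ Z.

As a check, the Euler characteristic is 5 − 9 + 6 = 2, which agrees with 1 − 0 + 1 = 2.

H_0 = Z,  H_1 = 0,  H_2 = Z.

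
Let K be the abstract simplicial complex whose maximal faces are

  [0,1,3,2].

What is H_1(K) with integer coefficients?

We work with the vertex ordering 0 < 1 < 2 < 3. The simplices of K, each written with vertices in increasing order, are:

  0-simplices (4): [0], [1], [2], [3]
  1-simplices (6): [0,1], [0,2], [0,3], [1,2], [1,3], [2,3]
  2-simplices (4): [0,1,2], [0,1,3], [0,2,3], [1,2,3]
  3-simplices (1): [0,1,2,3]

giving chain groups C_0 ≅ Z^4, C_1 ≅ Z^6, C_2 ≅ Z^4, C_3 ≅ Z^1.

∂_1: C_1 → C_0 maps an edge to its endpoints' difference, ∂[p,q] = q − p.
The resulting 4×6 matrix has rank 3, and its Smith normal form has invariant factors (1,1,1).

The boundary map ∂_2: C_2 → C_1 acts by ∂[p,q,r] = [q,r] − [p,r] + [p,q]. For instance
  ∂[0,1,3] = [1,3] − [0,3] + [0,1],
  ∂[0,1,2] = [1,2] − [0,2] + [0,1].
As a 6×4 matrix over Z this has rank 3, with invariant factors (1,1,1).

The boundary map ∂_3: C_3 → C_2 sends each 3-simplex σ to the alternating sum Σ_i (−1)^i (σ with its i-th vertex removed). For instance
  ∂[0,1,2,3] = [1,2,3] − [0,2,3] + [0,1,3] − [0,1,2].
As a 4×1 matrix over Z this has rank 1, with invariant factors (1).

Computing H_k = (kernel of ∂_k) / (image of ∂_{k+1}):

  H_1: rank ker ∂_1 − rank ∂_2 = (6 − 3) − 3 = 0, and the invariant factors of ∂_2 are all 1, so H_1 = 0.

H_1 ≅ 0.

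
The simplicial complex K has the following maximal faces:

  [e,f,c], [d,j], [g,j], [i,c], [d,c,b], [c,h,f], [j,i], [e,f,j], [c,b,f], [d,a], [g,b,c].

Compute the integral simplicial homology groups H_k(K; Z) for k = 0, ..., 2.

H_0 = Z,  H_1 = Z^3,  H_2 = 0.

Fix the vertex order a < b < c < d < e < f < g < h < i < j and write every simplex with vertices in increasing order. Then dim K = 2 and the simplices of K are:

  0-simplices (10): a, b, c, d, e, f, g, h, i, j
  1-simplices (18): ad, bc, bd, bf, bg, cd, ce, cf, cg, ch, ci, dj, ef, ej, fh, fj, gj, ij
  2-simplices (6): bcd, bcf, bcg, cef, cfh, efj

giving chain groups C_0 ≅ Z^10, C_1 ≅ Z^18, C_2 ≅ Z^6.

Boundary ∂_1: C_1 → C_0 maps an edge to its endpoints' difference, ∂[p,q] = q − p.
The resulting 10×18 matrix has rank 9, and its Smith normal form has invariant factors (1,1,1,1,1,1,1,1,1).

Boundary ∂_2: C_2 → C_1 sends each 2-simplex [p,q,r] to [q,r] − [p,r] + [p,q]. For instance
  ∂bcf = cf − bf + bc,
  ∂efj = fj − ej + ef.
As a 18×6 matrix over Z this has rank 6, with invariant factors (1,1,1,1,1,1).

Computing H_k = (kernel of ∂_k) / (image of ∂_{k+1}):

  H_0: rank C_0 − rank ∂_1 = 10 − 9 = 1, and the invariant factors of ∂_1 are all 1, so H_0 = Z.
  H_1: rank ker ∂_1 − rank ∂_2 = (18 − 9) − 6 = 3, and the invariant factors of ∂_2 are all 1, so H_1 = Z^3.
  H_2: rank ker ∂_2 − rank ∂_3 = (6 − 6) − 0 = 0, and there is no ∂_3, so H_2 = 0.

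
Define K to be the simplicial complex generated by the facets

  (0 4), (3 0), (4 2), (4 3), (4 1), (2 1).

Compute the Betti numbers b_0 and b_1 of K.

Take the total order 0 < 1 < 2 < 3 < 4 on the vertex set. Then K (dimension 1) consists of the simplices:

  0-simplices (5): [0], [1], [2], [3], [4]
  1-simplices (6): [0,3], [0,4], [1,2], [1,4], [2,4], [3,4]

Hence C_0 ≅ Z^5, C_1 ≅ Z^6.

The boundary map ∂_1: C_1 → C_0 is given by ∂[p,q] = [q] − [p]. For instance
  ∂[2,4] = [4] − [2].
The resulting 5×6 matrix has rank 4, and its Smith normal form has invariant factors (1,1,1,1).

Now H_k = ker ∂_k / im ∂_{k+1}, so:

  H_0: rank C_0 − rank ∂_1 = 5 − 4 = 1, and the invariant factors of ∂_1 are all 1, so H_0 = Z.
  H_1: rank ker ∂_1 − rank ∂_2 = (6 − 4) − 0 = 2, and there is no ∂_2, so H_1 = Z^2.

As a check, the Euler characteristic is 5 − 6 = -1, which agrees with 1 − 2 = -1.
(K is a triangulation of a wedge of 2 circles.)

Hence the Betti numbers are b_0 = 1, b_1 = 2.

b_0 = 1, b_1 = 2.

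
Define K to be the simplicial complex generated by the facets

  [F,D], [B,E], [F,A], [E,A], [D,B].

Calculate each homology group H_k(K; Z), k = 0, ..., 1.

We work with the vertex ordering A < B < D < E < F. The simplices of K, each written with vertices in increasing order, are:

  0-simplices (5): A, B, D, E, F
  1-simplices (5): AE, AF, BD, BE, DF

Hence C_0 ≅ Z^5, C_1 ≅ Z^5.

∂_1: C_1 → C_0 maps an edge to its endpoints' difference, ∂[p,q] = q − p.
As a 5×5 matrix over Z this has rank 4, with invariant factors (1,1,1,1).

From H_k ≅ ker(∂_k) / im(∂_{k+1}) we obtain:

  H_0: rank C_0 − rank ∂_1 = 5 − 4 = 1, and the invariant factors of ∂_1 are all 1, so H_0 ≅ Z.
  H_1: rank ker ∂_1 − rank ∂_2 = (5 − 4) − 0 = 1, and there is no ∂_2, so H_1 ≅ Z.

As a check, the Euler characteristic is 5 − 5 = 0, which agrees with 1 − 1 = 0.

H_0 ≅ Z,  H_1 ≅ Z.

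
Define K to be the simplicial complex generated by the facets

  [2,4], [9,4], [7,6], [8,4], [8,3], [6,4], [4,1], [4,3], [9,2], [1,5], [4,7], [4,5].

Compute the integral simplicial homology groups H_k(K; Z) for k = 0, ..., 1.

H_0 ≅ Z,  H_1 ≅ Z^4.

Take the total order 1 < 2 < 3 < 4 < 5 < 6 < 7 < 8 < 9 on the vertex set. Then K (dimension 1) consists of the simplices:

  0-simplices (9): [1], [2], [3], [4], [5], [6], [7], [8], [9]
  1-simplices (12): [1,4], [1,5], [2,4], [2,9], [3,4], [3,8], [4,5], [4,6], [4,7], [4,8], [4,9], [6,7]

so the chain groups are C_0 ≅ Z^9, C_1 ≅ Z^12.

The boundary map ∂_1: C_1 → C_0 maps an edge to its endpoints' difference, ∂[p,q] = q − p.
The 9×12 boundary matrix has rank 8 and Smith normal form diag(1,1,1,1,1,1,1,1).

Reading off H_k = ker ∂_k / im ∂_{k+1}:

  H_0: rank C_0 − rank ∂_1 = 9 − 8 = 1, and the invariant factors of ∂_1 are all 1, so H_0 = Z.
  H_1: rank ker ∂_1 − rank ∂_2 = (12 − 8) − 0 = 4, and there is no ∂_2, so H_1 = Z^4.

(K is a triangulation of a wedge of 4 circles.)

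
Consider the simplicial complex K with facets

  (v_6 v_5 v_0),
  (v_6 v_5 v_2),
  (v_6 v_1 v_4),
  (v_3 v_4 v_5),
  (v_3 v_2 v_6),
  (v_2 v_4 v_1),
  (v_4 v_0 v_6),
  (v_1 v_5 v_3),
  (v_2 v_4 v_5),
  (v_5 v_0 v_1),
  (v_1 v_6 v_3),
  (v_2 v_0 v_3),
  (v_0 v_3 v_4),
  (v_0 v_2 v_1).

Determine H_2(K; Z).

H_2 ≅ Z.

Take the total order v_0 < v_1 < v_2 < v_3 < v_4 < v_5 < v_6 on the vertex set. Then K (dimension 2) consists of the simplices:

  0-simplices (7): [v_0], [v_1], [v_2], [v_3], [v_4], [v_5], [v_6]
  1-simplices (21): (21 of them)
  2-simplices (14): (14 of them)

Hence C_0 ≅ Z^7, C_1 ≅ Z^21, C_2 ≅ Z^14.

∂_1: C_1 → C_0 is given by ∂[p,q] = [q] − [p].
As a 7×21 matrix over Z this has rank 6, with invariant factors (1,1,1,1,1,1).

Boundary ∂_2: C_2 → C_1 acts by ∂[p,q,r] = [q,r] − [p,r] + [p,q]. For instance
  ∂[v_2,v_4,v_5] = [v_4,v_5] − [v_2,v_5] + [v_2,v_4],
  ∂[v_0,v_1,v_5] = [v_1,v_5] − [v_0,v_5] + [v_0,v_1].
This gives a 21×14 integer matrix of rank 13; reducing to Smith normal form yields diagonal entries (1,1,1,1,1,1,1,1,1,1,1,1,1).

Computing H_k = (kernel of ∂_k) / (image of ∂_{k+1}):

  H_2: rank ker ∂_2 − rank ∂_3 = (14 − 13) − 0 = 1, and there is no ∂_3, so H_2 = Z.

(K is a triangulation of the torus T^2.)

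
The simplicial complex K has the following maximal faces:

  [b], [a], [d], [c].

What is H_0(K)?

Order the vertices as a < b < c < d. Listing each simplex with vertices in this order, K has dimension 0 with simplices:

  0-simplices (4): a, b, c, d

giving chain groups C_0 ≅ Z^4.

Computing H_k = (kernel of ∂_k) / (image of ∂_{k+1}):

  H_0: rank C_0 − rank ∂_1 = 4 − 0 = 4, and there is no ∂_1, so H_0 ≅ Z^4.

H_0 ≅ Z^4.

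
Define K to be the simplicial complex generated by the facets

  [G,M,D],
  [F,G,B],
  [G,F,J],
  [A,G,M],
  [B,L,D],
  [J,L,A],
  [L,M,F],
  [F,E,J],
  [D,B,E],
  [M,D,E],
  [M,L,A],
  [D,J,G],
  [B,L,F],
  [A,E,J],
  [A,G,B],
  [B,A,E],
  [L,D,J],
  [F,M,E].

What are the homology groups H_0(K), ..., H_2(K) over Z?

Order the vertices as A < B < D < E < F < G < J < L < M. Listing each simplex with vertices in this order, K has dimension 2 with simplices:

  0-simplices (9): A, B, D, E, F, G, J, L, M
  1-simplices (27): AB, AE, AG, AJ, AL, AM, BD, BE, BF, BG, BL, DE, DG, DJ, DL, DM, EF, EJ, EM, FG, FJ, FL, FM, GJ, GM, JL, LM
  2-simplices (18): ABE, ABG, AEJ, AGM, AJL, ALM, BDE, BDL, BFG, BFL, DEM, DGJ, DGM, DJL, EFJ, EFM, FGJ, FLM

Hence C_0 ≅ Z^9, C_1 ≅ Z^27, C_2 ≅ Z^18.

Boundary ∂_1: C_1 → C_0 sends each edge [p,q] (with p < q) to q − p. For instance
  ∂AJ = J − A.
The 9×27 boundary matrix has rank 8 and Smith normal form diag(1,1,1,1,1,1,1,1).

Boundary ∂_2: C_2 → C_1 sends each 2-simplex [p,q,r] to [q,r] − [p,r] + [p,q]. For instance
  ∂DEM = EM − DM + DE,
  ∂BFL = FL − BL + BF.
The 27×18 boundary matrix has rank 17 and Smith normal form diag(1,1,1,1,1,1,1,1,1,1,1,1,1,1,1,1,1).

Computing H_k = (kernel of ∂_k) / (image of ∂_{k+1}):

  H_0: rank C_0 − rank ∂_1 = 9 − 8 = 1, and the invariant factors of ∂_1 are all 1, so H_0 ≅ Z.
  H_1: rank ker ∂_1 − rank ∂_2 = (27 − 8) − 17 = 2, and the invariant factors of ∂_2 are all 1, so H_1 ≅ Z^2.
  H_2: rank ker ∂_2 − rank ∂_3 = (18 − 17) − 0 = 1, and there is no ∂_3, so H_2 ≅ Z.

H_0 ≅ Z,  H_1 ≅ Z^2,  H_2 ≅ Z.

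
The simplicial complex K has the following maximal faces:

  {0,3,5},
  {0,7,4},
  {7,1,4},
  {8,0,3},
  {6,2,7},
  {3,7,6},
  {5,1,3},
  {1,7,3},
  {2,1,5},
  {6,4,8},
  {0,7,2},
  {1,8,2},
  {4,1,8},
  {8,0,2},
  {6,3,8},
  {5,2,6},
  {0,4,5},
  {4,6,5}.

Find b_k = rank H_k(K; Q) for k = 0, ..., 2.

We work with the vertex ordering 0 < 1 < 2 < 3 < 4 < 5 < 6 < 7 < 8. The simplices of K, each written with vertices in increasing order, are:

  0-simplices (9): [0], [1], [2], [3], [4], [5], [6], [7], [8]
  1-simplices (27): (27 of them)
  2-simplices (18): [0,2,7], [0,2,8], [0,3,5], [0,3,8], [0,4,5], [0,4,7], [1,2,5], [1,2,8], [1,3,5], [1,3,7], [1,4,7], [1,4,8], [2,5,6], [2,6,7], [3,6,7], [3,6,8], [4,5,6], [4,6,8]

Hence C_0 ≅ Z^9, C_1 ≅ Z^27, C_2 ≅ Z^18.

The boundary map ∂_1: C_1 → C_0 sends each edge [p,q] (with p < q) to q − p. For instance
  ∂[3,5] = [5] − [3].
This gives a 9×27 integer matrix of rank 8; reducing to Smith normal form yields diagonal entries (1,1,1,1,1,1,1,1).

∂_2: C_2 → C_1 maps a triangle to the signed sum of its edges. For instance
  ∂[4,6,8] = [6,8] − [4,8] + [4,6],
  ∂[0,4,5] = [4,5] − [0,5] + [0,4].
The resulting 27×18 matrix has rank 17, and its Smith normal form has invariant factors (1,1,1,1,1,1,1,1,1,1,1,1,1,1,1,1,1).

Computing H_k = (kernel of ∂_k) / (image of ∂_{k+1}):

  H_0: rank C_0 − rank ∂_1 = 9 − 8 = 1, and the invariant factors of ∂_1 are all 1, so H_0 ≅ Z.
  H_1: rank ker ∂_1 − rank ∂_2 = (27 − 8) − 17 = 2, and the invariant factors of ∂_2 are all 1, so H_1 ≅ Z^2.
  H_2: rank ker ∂_2 − rank ∂_3 = (18 − 17) − 0 = 1, and there is no ∂_3, so H_2 ≅ Z.

As a check, the Euler characteristic is 9 − 27 + 18 = 0, which agrees with 1 − 2 + 1 = 0.

Hence the Betti numbers are b_0 = 1, b_1 = 2, b_2 = 1.

b_0 = 1, b_1 = 2, b_2 = 1.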